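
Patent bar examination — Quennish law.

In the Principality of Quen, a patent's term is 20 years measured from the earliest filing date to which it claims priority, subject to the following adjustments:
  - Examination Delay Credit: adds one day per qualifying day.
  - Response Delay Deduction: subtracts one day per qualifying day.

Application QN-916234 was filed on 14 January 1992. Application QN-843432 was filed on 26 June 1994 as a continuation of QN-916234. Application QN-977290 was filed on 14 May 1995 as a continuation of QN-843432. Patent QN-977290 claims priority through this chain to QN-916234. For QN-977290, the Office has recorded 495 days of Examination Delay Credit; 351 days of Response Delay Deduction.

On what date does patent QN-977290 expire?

2012-06-06

Earliest priority filing: 14 January 1992.
Base term: 14 January 1992 + 20 years → 14 January 2012.
Examination Delay Credit: +495 days → 23 May 2013.
Response Delay Deduction: −351 days → 6 June 2012.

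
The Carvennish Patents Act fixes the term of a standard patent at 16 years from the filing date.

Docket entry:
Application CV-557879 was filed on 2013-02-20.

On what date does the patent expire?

2029-02-20

Filing date + 16 years → 20 February 2029.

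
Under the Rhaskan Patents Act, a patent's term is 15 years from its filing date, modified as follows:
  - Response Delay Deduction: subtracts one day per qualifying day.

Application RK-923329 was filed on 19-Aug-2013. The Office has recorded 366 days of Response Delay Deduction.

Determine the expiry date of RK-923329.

Base term: filing date + 15 years → 19 August 2028.
Response Delay Deduction: −366 days → 19 August 2027.

2027-08-19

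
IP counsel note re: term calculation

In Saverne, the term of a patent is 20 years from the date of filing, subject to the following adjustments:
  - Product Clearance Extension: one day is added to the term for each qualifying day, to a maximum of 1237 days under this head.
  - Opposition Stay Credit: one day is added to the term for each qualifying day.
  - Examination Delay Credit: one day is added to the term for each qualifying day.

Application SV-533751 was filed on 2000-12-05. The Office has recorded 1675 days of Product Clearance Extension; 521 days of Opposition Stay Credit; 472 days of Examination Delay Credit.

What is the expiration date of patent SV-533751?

January 13, 2027

Base term: filing date + 20 years → 5 December 2020.
Product Clearance Extension: 1675 days claimed exceeds the 1237-day cap, so +1237 days → 25 April 2024.
Opposition Stay Credit: +521 days → 28 September 2025.
Examination Delay Credit: +472 days → 13 January 2027.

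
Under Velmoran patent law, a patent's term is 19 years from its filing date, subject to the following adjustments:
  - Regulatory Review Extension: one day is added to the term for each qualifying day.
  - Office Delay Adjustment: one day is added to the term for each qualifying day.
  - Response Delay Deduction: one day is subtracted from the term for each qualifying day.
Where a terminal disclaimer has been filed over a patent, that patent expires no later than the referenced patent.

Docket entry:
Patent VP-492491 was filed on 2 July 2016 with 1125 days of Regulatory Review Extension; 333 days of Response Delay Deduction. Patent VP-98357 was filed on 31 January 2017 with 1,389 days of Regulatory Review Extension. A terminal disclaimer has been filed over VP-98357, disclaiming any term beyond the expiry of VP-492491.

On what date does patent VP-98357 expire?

2037-09-01

Natural term of VP-98357:
  Base: filing + 19 years → 31 January 2036.
  Regulatory Review Extension: +1389 days → 20 November 2039.
Expiry of referenced patent VP-492491:
  Base: filing + 19 years → 2 July 2035.
  Regulatory Review Extension: +1125 days → 31 July 2038.
  Response Delay Deduction: −333 days → 1 September 2037.
Terminal disclaimer: VP-98357 expires on the earlier of 20 November 2039 and 1 September 2037.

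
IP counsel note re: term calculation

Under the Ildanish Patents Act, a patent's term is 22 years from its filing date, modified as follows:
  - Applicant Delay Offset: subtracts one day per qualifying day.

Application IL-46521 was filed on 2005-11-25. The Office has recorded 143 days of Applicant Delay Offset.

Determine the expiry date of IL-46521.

Base term: filing date + 22 years → 25 November 2027.
Applicant Delay Offset: −143 days → 5 July 2027.

2027-07-05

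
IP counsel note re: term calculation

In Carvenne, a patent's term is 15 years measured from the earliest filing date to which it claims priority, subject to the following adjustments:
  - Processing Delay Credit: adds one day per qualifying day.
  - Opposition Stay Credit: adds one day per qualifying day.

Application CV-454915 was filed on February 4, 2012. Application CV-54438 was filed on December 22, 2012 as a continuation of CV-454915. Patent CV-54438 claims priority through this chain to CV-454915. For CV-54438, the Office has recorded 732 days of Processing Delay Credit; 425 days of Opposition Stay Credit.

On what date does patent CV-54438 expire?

2030-04-06

Earliest priority filing: 4 February 2012.
Base term: 4 February 2012 + 15 years → 4 February 2027.
Processing Delay Credit: +732 days → 5 February 2029.
Opposition Stay Credit: +425 days → 6 April 2030.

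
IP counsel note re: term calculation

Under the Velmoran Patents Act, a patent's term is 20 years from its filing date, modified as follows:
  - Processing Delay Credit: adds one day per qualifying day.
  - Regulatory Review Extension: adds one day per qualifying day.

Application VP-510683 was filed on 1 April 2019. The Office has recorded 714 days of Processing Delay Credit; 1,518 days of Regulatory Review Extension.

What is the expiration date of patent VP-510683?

2045-05-11

Base term: filing date + 20 years → 1 April 2039.
Processing Delay Credit: +714 days → 15 March 2041.
Regulatory Review Extension: +1518 days → 11 May 2045.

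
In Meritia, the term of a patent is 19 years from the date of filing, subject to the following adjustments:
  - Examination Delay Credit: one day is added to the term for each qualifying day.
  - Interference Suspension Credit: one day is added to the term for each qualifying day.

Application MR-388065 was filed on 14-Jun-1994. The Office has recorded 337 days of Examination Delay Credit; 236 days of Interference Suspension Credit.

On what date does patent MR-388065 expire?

Base term: filing date + 19 years → 14 June 2013.
Examination Delay Credit: +337 days → 17 May 2014.
Interference Suspension Credit: +236 days → 8 January 2015.

2015-01-08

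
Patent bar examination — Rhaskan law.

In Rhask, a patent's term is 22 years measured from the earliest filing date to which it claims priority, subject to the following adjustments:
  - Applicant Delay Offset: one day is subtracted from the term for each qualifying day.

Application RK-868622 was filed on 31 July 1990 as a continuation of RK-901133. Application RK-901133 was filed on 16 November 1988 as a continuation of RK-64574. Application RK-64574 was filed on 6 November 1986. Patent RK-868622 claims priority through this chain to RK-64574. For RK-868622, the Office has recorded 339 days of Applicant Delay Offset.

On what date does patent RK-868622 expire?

Earliest priority filing: 6 November 1986.
Base term: 6 November 1986 + 22 years → 6 November 2008.
Applicant Delay Offset: −339 days → 3 December 2007.

2007-12-03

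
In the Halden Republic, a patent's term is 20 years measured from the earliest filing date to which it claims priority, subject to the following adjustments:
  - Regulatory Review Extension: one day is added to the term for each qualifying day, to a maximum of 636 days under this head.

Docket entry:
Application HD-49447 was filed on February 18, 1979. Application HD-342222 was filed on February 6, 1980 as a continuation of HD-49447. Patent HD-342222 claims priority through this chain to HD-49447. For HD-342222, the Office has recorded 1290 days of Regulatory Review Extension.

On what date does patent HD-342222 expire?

Earliest priority filing: 18 February 1979.
Base term: 18 February 1979 + 20 years → 18 February 1999.
Regulatory Review Extension: 1290 days claimed exceeds the 636-day cap, so +636 days → 15 November 2000.

2000-11-15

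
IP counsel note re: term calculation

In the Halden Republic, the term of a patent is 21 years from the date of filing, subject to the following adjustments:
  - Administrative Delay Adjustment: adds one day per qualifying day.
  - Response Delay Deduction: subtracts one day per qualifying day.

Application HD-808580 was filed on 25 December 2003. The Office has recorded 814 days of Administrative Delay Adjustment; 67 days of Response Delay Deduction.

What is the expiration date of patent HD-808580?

January 11, 2027

Base term: filing date + 21 years → 25 December 2024.
Administrative Delay Adjustment: +814 days → 19 March 2027.
Response Delay Deduction: −67 days → 11 January 2027.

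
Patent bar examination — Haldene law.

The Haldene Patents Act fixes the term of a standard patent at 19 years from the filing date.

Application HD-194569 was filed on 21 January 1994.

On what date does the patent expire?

January 21, 2013

Filing date + 19 years → 21 January 2013.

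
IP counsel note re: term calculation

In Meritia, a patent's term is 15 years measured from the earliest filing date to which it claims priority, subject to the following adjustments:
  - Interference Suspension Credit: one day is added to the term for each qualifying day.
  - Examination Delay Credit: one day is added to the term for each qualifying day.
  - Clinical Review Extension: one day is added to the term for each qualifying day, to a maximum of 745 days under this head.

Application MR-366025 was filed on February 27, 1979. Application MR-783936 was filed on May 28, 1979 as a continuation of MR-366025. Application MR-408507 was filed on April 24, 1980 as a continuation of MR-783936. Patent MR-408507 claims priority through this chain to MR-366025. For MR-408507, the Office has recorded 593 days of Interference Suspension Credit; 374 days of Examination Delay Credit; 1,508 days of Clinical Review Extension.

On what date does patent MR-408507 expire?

Earliest priority filing: 27 February 1979.
Base term: 27 February 1979 + 15 years → 27 February 1994.
Interference Suspension Credit: +593 days → 13 October 1995.
Examination Delay Credit: +374 days → 21 October 1996.
Clinical Review Extension: 1508 days claimed exceeds the 745-day cap, so +745 days → 5 November 1998.

1998-11-05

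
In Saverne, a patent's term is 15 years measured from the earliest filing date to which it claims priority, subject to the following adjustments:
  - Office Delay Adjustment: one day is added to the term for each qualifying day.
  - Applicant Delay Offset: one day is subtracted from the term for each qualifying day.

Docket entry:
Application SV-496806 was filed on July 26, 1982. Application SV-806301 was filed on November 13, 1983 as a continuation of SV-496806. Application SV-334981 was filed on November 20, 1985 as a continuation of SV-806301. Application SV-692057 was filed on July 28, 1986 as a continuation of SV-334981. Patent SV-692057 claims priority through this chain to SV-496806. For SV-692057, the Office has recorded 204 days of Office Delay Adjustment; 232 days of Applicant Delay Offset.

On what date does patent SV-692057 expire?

Earliest priority filing: 26 July 1982.
Base term: 26 July 1982 + 15 years → 26 July 1997.
Office Delay Adjustment: +204 days → 15 February 1998.
Applicant Delay Offset: −232 days → 28 June 1997.

June 28, 1997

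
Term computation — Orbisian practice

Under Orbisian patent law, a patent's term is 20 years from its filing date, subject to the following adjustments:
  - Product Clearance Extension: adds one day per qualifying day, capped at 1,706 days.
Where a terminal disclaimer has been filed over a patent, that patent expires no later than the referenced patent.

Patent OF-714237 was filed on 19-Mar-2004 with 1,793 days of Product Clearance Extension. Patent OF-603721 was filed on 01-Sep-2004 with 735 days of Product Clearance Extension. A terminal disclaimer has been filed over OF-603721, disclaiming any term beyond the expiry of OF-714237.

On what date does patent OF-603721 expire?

September 6, 2026

Natural term of OF-603721:
  Base: filing + 20 years → 1 September 2024.
  Product Clearance Extension: 735 days (within the 1706-day cap) → +735 days → 6 September 2026.
Expiry of referenced patent OF-714237:
  Base: filing + 20 years → 19 March 2024.
  Product Clearance Extension: 1793 days claimed exceeds the 1706-day cap, so +1706 days → 19 November 2028.
Terminal disclaimer: OF-603721 expires on the earlier of 6 September 2026 and 19 November 2028.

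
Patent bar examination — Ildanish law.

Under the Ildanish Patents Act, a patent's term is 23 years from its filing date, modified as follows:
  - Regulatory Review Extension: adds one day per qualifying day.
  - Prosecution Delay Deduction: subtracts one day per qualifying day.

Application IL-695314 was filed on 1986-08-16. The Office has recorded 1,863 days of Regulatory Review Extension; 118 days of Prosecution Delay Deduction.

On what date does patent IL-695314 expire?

Base term: filing date + 23 years → 16 August 2009.
Regulatory Review Extension: +1863 days → 22 September 2014.
Prosecution Delay Deduction: −118 days → 27 May 2014.

May 27, 2014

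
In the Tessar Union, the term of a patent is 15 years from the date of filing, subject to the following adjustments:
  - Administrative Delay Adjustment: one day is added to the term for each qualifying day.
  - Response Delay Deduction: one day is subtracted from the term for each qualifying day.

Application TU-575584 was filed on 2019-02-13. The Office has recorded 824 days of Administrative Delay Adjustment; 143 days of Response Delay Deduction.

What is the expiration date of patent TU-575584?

2035-12-26

Base term: filing date + 15 years → 13 February 2034.
Administrative Delay Adjustment: +824 days → 17 May 2036.
Response Delay Deduction: −143 days → 26 December 2035.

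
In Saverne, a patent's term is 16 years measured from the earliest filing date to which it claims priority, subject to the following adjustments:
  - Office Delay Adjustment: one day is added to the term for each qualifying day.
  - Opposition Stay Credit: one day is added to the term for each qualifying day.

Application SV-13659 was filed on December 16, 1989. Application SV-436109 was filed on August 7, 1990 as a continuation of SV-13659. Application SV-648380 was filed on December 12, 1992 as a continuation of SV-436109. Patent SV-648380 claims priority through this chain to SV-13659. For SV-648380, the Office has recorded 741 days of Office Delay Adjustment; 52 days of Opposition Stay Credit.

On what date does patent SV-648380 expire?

Earliest priority filing: 16 December 1989.
Base term: 16 December 1989 + 16 years → 16 December 2005.
Office Delay Adjustment: +741 days → 27 December 2007.
Opposition Stay Credit: +52 days → 17 February 2008.

2008-02-17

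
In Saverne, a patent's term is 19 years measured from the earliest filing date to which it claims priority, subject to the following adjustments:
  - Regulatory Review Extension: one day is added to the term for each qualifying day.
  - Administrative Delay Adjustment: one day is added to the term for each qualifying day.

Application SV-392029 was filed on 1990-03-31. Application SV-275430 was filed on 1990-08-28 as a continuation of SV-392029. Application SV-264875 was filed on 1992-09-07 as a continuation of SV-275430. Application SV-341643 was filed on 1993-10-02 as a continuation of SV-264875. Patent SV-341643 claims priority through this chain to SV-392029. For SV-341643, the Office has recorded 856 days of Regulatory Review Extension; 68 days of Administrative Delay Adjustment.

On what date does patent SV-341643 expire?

October 11, 2011

Earliest priority filing: 31 March 1990.
Base term: 31 March 1990 + 19 years → 31 March 2009.
Regulatory Review Extension: +856 days → 4 August 2011.
Administrative Delay Adjustment: +68 days → 11 October 2011.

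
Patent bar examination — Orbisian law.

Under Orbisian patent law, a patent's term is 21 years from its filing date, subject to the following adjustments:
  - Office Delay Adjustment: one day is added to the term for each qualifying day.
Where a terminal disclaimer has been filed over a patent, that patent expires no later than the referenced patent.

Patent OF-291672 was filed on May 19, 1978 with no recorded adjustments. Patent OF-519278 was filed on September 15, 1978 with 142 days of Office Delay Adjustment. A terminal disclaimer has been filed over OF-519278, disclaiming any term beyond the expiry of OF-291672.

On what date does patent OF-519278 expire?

May 19, 1999

Natural term of OF-519278:
  Base: filing + 21 years → 15 September 1999.
  Office Delay Adjustment: +142 days → 4 February 2000.
Expiry of referenced patent OF-291672:
  Base: filing + 21 years → 19 May 1999.
Terminal disclaimer: OF-519278 expires on the earlier of 4 February 2000 and 19 May 1999.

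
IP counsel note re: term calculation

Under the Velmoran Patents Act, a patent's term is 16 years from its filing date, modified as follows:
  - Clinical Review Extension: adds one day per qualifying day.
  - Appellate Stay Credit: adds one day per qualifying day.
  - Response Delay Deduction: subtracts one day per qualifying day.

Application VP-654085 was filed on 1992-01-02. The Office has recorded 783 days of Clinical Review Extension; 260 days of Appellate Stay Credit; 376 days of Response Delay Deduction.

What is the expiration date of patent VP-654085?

October 30, 2009

Base term: filing date + 16 years → 2 January 2008.
Clinical Review Extension: +783 days → 23 February 2010.
Appellate Stay Credit: +260 days → 10 November 2010.
Response Delay Deduction: −376 days → 30 October 2009.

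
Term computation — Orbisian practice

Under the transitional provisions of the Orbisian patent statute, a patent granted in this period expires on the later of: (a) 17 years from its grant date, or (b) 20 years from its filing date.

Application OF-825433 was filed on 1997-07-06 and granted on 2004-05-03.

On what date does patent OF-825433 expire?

(a) grant + 17 years → 3 May 2021.
(b) filing + 20 years → 6 July 2017.
Later of the two: 3 May 2021.

May 3, 2021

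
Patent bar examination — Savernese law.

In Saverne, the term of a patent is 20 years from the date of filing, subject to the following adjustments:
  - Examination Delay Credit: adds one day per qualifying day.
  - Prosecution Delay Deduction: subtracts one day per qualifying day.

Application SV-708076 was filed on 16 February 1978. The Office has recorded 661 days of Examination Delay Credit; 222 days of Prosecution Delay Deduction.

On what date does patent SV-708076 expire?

1999-05-01

Base term: filing date + 20 years → 16 February 1998.
Examination Delay Credit: +661 days → 9 December 1999.
Prosecution Delay Deduction: −222 days → 1 May 1999.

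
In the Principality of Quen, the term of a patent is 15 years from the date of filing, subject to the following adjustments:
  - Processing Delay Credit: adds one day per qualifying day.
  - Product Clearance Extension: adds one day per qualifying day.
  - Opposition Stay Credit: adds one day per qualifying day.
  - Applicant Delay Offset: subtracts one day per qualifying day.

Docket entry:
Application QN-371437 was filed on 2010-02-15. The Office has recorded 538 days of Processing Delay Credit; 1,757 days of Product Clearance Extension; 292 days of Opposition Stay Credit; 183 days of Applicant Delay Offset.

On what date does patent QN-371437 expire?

Base term: filing date + 15 years → 15 February 2025.
Processing Delay Credit: +538 days → 7 August 2026.
Product Clearance Extension: +1757 days → 30 May 2031.
Opposition Stay Credit: +292 days → 17 March 2032.
Applicant Delay Offset: −183 days → 16 September 2031.

September 16, 2031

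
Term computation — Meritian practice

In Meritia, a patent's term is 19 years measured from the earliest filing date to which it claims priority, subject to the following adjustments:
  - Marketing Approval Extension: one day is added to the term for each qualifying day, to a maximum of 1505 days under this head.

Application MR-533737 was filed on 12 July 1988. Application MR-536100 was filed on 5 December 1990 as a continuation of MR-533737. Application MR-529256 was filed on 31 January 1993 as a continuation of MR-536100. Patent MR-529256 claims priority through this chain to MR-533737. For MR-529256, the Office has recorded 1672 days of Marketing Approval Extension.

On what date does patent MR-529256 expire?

Earliest priority filing: 12 July 1988.
Base term: 12 July 1988 + 19 years → 12 July 2007.
Marketing Approval Extension: 1672 days claimed exceeds the 1505-day cap, so +1505 days → 25 August 2011.

August 25, 2011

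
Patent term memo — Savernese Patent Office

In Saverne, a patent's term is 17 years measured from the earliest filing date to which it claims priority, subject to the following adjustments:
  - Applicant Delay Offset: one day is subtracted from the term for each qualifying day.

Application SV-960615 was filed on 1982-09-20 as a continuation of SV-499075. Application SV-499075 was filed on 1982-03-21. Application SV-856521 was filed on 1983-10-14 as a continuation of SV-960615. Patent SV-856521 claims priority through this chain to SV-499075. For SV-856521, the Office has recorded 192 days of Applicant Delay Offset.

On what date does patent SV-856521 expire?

September 10, 1998

Earliest priority filing: 21 March 1982.
Base term: 21 March 1982 + 17 years → 21 March 1999.
Applicant Delay Offset: −192 days → 10 September 1998.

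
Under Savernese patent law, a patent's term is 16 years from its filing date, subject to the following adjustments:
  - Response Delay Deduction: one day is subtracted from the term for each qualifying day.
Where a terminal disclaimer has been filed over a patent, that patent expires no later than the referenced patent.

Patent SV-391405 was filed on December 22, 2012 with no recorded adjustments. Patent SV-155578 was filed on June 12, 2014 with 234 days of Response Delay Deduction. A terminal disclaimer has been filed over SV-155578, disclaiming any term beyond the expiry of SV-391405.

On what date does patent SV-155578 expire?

Natural term of SV-155578:
  Base: filing + 16 years → 12 June 2030.
  Response Delay Deduction: −234 days → 21 October 2029.
Expiry of referenced patent SV-391405:
  Base: filing + 16 years → 22 December 2028.
Terminal disclaimer: SV-155578 expires on the earlier of 21 October 2029 and 22 December 2028.

2028-12-22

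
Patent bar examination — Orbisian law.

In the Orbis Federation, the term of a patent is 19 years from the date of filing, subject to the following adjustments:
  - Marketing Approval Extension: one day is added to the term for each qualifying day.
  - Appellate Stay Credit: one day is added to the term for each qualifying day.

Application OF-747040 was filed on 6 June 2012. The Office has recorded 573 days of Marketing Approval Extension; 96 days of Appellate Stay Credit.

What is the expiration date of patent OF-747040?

Base term: filing date + 19 years → 6 June 2031.
Marketing Approval Extension: +573 days → 30 December 2032.
Appellate Stay Credit: +96 days → 5 April 2033.

April 5, 2033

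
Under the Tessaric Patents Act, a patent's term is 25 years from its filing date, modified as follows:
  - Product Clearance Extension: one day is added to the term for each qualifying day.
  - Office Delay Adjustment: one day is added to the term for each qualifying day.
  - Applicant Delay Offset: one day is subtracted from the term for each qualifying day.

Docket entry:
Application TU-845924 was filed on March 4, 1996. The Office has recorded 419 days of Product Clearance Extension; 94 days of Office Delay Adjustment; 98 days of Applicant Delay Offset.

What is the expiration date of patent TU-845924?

Base term: filing date + 25 years → 4 March 2021.
Product Clearance Extension: +419 days → 27 April 2022.
Office Delay Adjustment: +94 days → 30 July 2022.
Applicant Delay Offset: −98 days → 23 April 2022.

2022-04-23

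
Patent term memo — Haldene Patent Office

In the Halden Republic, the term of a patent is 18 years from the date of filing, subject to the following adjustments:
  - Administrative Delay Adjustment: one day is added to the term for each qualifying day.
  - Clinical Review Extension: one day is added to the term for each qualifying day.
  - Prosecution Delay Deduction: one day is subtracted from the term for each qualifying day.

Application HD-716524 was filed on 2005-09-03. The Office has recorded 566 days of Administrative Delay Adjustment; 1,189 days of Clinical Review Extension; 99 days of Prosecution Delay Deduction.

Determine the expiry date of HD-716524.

Base term: filing date + 18 years → 3 September 2023.
Administrative Delay Adjustment: +566 days → 22 March 2025.
Clinical Review Extension: +1189 days → 23 June 2028.
Prosecution Delay Deduction: −99 days → 16 March 2028.

March 16, 2028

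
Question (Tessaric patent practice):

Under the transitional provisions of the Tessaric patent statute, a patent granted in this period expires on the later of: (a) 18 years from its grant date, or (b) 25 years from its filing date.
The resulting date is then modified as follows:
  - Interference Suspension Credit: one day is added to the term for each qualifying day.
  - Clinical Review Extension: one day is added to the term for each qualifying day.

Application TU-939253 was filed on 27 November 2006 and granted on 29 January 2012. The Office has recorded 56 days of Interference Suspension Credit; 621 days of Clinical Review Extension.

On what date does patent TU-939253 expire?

October 4, 2033

(a) grant + 18 years → 29 January 2030.
(b) filing + 25 years → 27 November 2031.
Later of the two: 27 November 2031.
Interference Suspension Credit: +56 days → 22 January 2032.
Clinical Review Extension: +621 days → 4 October 2033.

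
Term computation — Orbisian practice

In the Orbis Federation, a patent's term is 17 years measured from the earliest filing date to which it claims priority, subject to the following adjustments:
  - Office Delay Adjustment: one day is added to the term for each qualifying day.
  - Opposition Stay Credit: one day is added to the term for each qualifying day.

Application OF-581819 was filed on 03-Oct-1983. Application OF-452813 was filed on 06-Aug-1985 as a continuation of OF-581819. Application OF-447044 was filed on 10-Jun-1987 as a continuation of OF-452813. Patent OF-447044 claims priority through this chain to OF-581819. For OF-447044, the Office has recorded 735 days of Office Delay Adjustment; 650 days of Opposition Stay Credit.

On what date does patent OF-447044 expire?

2004-07-19

Earliest priority filing: 3 October 1983.
Base term: 3 October 1983 + 17 years → 3 October 2000.
Office Delay Adjustment: +735 days → 8 October 2002.
Opposition Stay Credit: +650 days → 19 July 2004.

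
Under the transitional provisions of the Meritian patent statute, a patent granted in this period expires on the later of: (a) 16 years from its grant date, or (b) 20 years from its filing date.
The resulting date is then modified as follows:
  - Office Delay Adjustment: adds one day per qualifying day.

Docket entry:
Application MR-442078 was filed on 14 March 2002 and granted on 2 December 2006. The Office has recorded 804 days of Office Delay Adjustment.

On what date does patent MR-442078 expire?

February 13, 2025

(a) grant + 16 years → 2 December 2022.
(b) filing + 20 years → 14 March 2022.
Later of the two: 2 December 2022.
Office Delay Adjustment: +804 days → 13 February 2025.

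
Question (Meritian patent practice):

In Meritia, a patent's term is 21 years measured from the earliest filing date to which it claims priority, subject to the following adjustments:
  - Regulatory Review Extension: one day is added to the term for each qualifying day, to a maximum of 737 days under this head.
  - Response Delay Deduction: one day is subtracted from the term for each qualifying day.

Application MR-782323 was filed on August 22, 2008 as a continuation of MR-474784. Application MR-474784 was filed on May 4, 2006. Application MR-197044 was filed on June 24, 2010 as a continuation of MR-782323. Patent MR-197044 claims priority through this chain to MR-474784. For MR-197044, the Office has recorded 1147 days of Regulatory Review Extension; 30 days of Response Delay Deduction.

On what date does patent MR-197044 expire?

Earliest priority filing: 4 May 2006.
Base term: 4 May 2006 + 21 years → 4 May 2027.
Regulatory Review Extension: 1147 days claimed exceeds the 737-day cap, so +737 days → 10 May 2029.
Response Delay Deduction: −30 days → 10 April 2029.

2029-04-10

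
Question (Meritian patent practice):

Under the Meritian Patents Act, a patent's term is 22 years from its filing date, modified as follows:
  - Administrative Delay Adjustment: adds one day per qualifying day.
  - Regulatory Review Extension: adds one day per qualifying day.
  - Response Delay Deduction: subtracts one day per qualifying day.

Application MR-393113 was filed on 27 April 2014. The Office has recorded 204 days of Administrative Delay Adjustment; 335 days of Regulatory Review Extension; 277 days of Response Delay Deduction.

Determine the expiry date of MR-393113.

Base term: filing date + 22 years → 27 April 2036.
Administrative Delay Adjustment: +204 days → 17 November 2036.
Regulatory Review Extension: +335 days → 18 October 2037.
Response Delay Deduction: −277 days → 14 January 2037.

January 14, 2037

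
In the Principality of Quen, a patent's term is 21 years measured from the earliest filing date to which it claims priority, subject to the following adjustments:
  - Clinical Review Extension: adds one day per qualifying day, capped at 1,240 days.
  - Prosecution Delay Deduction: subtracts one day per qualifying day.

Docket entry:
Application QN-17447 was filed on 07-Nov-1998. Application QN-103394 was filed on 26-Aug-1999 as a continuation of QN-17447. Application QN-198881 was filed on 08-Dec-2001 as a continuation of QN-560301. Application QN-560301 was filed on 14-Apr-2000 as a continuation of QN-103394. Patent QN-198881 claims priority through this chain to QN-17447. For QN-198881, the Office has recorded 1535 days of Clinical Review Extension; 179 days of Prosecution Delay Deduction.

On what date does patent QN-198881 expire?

2022-10-03

Earliest priority filing: 7 November 1998.
Base term: 7 November 1998 + 21 years → 7 November 2019.
Clinical Review Extension: 1535 days claimed exceeds the 1240-day cap, so +1240 days → 31 March 2023.
Prosecution Delay Deduction: −179 days → 3 October 2022.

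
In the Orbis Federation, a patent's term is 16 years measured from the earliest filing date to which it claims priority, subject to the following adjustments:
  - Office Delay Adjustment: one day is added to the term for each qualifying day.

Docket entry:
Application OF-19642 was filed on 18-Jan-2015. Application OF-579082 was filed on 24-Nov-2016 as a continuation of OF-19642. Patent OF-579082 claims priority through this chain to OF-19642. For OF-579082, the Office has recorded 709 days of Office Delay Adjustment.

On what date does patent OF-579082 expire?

2032-12-27

Earliest priority filing: 18 January 2015.
Base term: 18 January 2015 + 16 years → 18 January 2031.
Office Delay Adjustment: +709 days → 27 December 2032.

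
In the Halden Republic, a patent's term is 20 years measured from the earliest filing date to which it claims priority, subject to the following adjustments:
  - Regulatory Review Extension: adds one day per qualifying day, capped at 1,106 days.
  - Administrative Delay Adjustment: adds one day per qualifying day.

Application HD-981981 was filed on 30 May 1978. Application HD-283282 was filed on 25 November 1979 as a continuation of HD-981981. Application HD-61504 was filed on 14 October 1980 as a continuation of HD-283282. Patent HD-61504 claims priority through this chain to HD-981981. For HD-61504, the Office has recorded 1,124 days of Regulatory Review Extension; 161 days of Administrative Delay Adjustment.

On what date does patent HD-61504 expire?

November 17, 2001

Earliest priority filing: 30 May 1978.
Base term: 30 May 1978 + 20 years → 30 May 1998.
Regulatory Review Extension: 1124 days claimed exceeds the 1106-day cap, so +1106 days → 9 June 2001.
Administrative Delay Adjustment: +161 days → 17 November 2001.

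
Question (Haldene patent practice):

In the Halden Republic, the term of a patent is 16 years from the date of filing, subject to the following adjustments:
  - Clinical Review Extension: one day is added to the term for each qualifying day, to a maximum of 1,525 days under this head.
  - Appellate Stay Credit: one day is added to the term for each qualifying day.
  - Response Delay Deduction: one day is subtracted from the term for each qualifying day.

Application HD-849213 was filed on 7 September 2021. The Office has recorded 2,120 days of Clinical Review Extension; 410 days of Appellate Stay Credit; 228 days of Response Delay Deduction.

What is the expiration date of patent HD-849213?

Base term: filing date + 16 years → 7 September 2037.
Clinical Review Extension: 2120 days claimed exceeds the 1525-day cap, so +1525 days → 10 November 2041.
Appellate Stay Credit: +410 days → 25 December 2042.
Response Delay Deduction: −228 days → 11 May 2042.

2042-05-11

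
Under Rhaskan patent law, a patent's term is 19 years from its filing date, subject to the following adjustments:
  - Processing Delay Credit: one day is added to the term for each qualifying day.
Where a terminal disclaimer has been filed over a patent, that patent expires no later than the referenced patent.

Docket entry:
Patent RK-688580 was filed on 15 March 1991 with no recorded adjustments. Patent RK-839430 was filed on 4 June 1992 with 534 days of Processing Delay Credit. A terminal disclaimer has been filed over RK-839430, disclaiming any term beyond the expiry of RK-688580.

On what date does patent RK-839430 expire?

2010-03-15

Natural term of RK-839430:
  Base: filing + 19 years → 4 June 2011.
  Processing Delay Credit: +534 days → 19 November 2012.
Expiry of referenced patent RK-688580:
  Base: filing + 19 years → 15 March 2010.
Terminal disclaimer: RK-839430 expires on the earlier of 19 November 2012 and 15 March 2010.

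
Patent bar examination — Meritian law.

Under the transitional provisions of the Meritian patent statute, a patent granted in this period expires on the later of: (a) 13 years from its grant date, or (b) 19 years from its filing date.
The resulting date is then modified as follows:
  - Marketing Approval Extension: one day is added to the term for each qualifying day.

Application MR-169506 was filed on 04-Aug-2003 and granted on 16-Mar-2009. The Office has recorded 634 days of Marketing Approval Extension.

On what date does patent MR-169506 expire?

(a) grant + 13 years → 16 March 2022.
(b) filing + 19 years → 4 August 2022.
Later of the two: 4 August 2022.
Marketing Approval Extension: +634 days → 29 April 2024.

April 29, 2024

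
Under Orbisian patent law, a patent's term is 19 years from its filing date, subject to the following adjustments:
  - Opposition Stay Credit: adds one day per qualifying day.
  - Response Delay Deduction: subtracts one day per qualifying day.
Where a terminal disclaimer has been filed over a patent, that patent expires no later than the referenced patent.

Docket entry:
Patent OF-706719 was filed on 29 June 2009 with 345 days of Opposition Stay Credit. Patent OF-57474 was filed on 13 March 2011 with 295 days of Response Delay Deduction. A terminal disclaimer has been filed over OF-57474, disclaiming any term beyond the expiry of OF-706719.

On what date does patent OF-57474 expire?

2029-05-22

Natural term of OF-57474:
  Base: filing + 19 years → 13 March 2030.
  Response Delay Deduction: −295 days → 22 May 2029.
Expiry of referenced patent OF-706719:
  Base: filing + 19 years → 29 June 2028.
  Opposition Stay Credit: +345 days → 9 June 2029.
Terminal disclaimer: OF-57474 expires on the earlier of 22 May 2029 and 9 June 2029.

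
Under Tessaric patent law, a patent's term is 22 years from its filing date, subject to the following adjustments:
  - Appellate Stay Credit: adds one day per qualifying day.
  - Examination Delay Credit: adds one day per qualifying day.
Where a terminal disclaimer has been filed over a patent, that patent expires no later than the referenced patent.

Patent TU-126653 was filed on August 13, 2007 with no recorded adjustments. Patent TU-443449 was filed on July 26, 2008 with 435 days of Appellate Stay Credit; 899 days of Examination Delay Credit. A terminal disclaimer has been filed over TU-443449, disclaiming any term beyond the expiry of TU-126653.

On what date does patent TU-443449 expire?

2029-08-13

Natural term of TU-443449:
  Base: filing + 22 years → 26 July 2030.
  Appellate Stay Credit: +435 days → 4 October 2031.
  Examination Delay Credit: +899 days → 21 March 2034.
Expiry of referenced patent TU-126653:
  Base: filing + 22 years → 13 August 2029.
Terminal disclaimer: TU-443449 expires on the earlier of 21 March 2034 and 13 August 2029.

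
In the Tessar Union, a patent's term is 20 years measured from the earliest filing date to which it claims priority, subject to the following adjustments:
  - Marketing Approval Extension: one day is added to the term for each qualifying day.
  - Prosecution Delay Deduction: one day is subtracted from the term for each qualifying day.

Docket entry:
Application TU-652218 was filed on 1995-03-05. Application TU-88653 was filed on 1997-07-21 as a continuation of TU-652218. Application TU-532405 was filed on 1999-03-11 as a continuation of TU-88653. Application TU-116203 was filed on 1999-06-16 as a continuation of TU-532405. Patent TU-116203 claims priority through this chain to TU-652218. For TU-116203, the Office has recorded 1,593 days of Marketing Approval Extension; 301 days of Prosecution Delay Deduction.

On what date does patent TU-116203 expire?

Earliest priority filing: 5 March 1995.
Base term: 5 March 1995 + 20 years → 5 March 2015.
Marketing Approval Extension: +1593 days → 15 July 2019.
Prosecution Delay Deduction: −301 days → 17 September 2018.

September 17, 2018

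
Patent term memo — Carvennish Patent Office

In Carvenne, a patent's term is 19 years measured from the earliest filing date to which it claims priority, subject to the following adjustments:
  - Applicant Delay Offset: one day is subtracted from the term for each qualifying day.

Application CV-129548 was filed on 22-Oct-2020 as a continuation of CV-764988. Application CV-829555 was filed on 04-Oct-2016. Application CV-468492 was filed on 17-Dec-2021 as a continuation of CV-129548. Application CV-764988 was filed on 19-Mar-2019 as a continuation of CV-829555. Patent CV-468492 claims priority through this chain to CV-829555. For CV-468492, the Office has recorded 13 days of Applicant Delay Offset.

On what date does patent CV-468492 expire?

Earliest priority filing: 4 October 2016.
Base term: 4 October 2016 + 19 years → 4 October 2035.
Applicant Delay Offset: −13 days → 21 September 2035.

September 21, 2035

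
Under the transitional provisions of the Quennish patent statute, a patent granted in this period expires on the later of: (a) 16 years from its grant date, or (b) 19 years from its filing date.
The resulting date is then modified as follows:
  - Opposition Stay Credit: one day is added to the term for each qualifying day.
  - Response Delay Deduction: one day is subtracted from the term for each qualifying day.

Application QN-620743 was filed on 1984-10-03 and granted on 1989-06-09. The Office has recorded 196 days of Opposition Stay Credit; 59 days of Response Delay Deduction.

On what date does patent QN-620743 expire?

October 24, 2005

(a) grant + 16 years → 9 June 2005.
(b) filing + 19 years → 3 October 2003.
Later of the two: 9 June 2005.
Opposition Stay Credit: +196 days → 22 December 2005.
Response Delay Deduction: −59 days → 24 October 2005.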